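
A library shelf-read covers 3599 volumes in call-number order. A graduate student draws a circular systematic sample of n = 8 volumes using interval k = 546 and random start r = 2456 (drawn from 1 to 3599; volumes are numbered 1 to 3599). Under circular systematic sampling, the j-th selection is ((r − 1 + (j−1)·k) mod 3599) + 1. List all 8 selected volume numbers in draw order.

Selection 1: 2456
Selection 2: 2456 + 546 = 3002
Selection 3: 3002 + 546 = 3548
Selection 4: 3548 + 546 = 4094 → 4094 − 3599 = 495
Selection 5: 495 + 546 = 1041
Selection 6: 1041 + 546 = 1587
Selection 7: 1587 + 546 = 2133
Selection 8: 2133 + 546 = 2679

2456, 3002, 3548, 495, 1041, 1587, 2133, 2679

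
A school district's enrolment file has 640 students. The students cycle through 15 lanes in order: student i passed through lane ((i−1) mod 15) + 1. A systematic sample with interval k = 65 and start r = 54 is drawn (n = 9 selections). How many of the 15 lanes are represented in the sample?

3

Consecutive selections differ by k = 65, so their lane numbers differ by 65 mod 15 = 5.
gcd(65, 15) = 5, so the sample visits 15/5 = 3 distinct residues mod 15.
Start 54 is lane 9; the lanes hit are 4, 9, 14.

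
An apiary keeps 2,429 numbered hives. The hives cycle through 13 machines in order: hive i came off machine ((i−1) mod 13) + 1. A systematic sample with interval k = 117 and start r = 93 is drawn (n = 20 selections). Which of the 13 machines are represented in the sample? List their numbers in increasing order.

2

Consecutive selections differ by k = 117, so their machine numbers differ by 117 mod 13 = 0.
gcd(117, 13) = 13, so the sample visits 13/13 = 1 distinct residues mod 13.
Start 93 is machine 2; the machines hit are 2.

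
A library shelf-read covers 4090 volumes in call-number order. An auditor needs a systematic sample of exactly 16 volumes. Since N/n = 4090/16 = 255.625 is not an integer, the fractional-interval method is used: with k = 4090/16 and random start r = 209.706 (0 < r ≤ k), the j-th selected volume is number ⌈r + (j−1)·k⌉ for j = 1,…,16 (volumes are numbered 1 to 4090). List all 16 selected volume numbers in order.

j=1: r + 0k = 209.706 → ⌈·⌉ = 210
j=2: r + 1k = 465.331 → ⌈·⌉ = 466
j=3: r + 2k = 720.956 → ⌈·⌉ = 721
j=4: r + 3k = 976.581 → ⌈·⌉ = 977
j=5: r + 4k = 1232.206 → ⌈·⌉ = 1233
j=6: r + 5k = 1487.831 → ⌈·⌉ = 1488
j=7: r + 6k = 1743.456 → ⌈·⌉ = 1744
j=8: r + 7k = 1999.081 → ⌈·⌉ = 2000
j=9: r + 8k = 2254.706 → ⌈·⌉ = 2255
j=10: r + 9k = 2510.331 → ⌈·⌉ = 2511
j=11: r + 10k = 2765.956 → ⌈·⌉ = 2766
j=12: r + 11k = 3021.581 → ⌈·⌉ = 3022
j=13: r + 12k = 3277.206 → ⌈·⌉ = 3278
j=14: r + 13k = 3532.831 → ⌈·⌉ = 3533
j=15: r + 14k = 3788.456 → ⌈·⌉ = 3789
j=16: r + 15k = 4044.081 → ⌈·⌉ = 4045

210, 466, 721, 977, 1233, 1488, 1744, 2000, 2255, 2511, 2766, 3022, 3278, 3533, 3789, 4045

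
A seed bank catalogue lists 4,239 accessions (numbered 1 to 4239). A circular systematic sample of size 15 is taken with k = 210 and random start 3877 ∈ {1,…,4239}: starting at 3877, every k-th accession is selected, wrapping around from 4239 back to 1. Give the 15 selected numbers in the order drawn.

3877, 4087, 58, 268, 478, 688, 898, 1108, 1318, 1528, 1738, 1948, 2158, 2368, 2578

Selection 1: 3877
Selection 2: 3877 + 210 = 4087
Selection 3: 4087 + 210 = 4297 → 4297 − 4239 = 58
Selection 4: 58 + 210 = 268
Selection 5: 268 + 210 = 478
Selection 6: 478 + 210 = 688
Selection 7: 688 + 210 = 898
Selection 8: 898 + 210 = 1108
Selection 9: 1108 + 210 = 1318
Selection 10: 1318 + 210 = 1528
Selection 11: 1528 + 210 = 1738
Selection 12: 1738 + 210 = 1948
Selection 13: 1948 + 210 = 2158
Selection 14: 2158 + 210 = 2368
Selection 15: 2368 + 210 = 2578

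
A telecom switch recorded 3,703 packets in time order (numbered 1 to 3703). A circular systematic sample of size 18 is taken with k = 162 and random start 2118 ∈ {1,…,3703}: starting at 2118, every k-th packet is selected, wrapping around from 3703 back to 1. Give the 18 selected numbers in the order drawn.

2118, 2280, 2442, 2604, 2766, 2928, 3090, 3252, 3414, 3576, 35, 197, 359, 521, 683, 845, 1007, 1169

Selection 1: 2118
Selection 2: 2118 + 162 = 2280
Selection 3: 2280 + 162 = 2442
Selection 4: 2442 + 162 = 2604
Selection 5: 2604 + 162 = 2766
Selection 6: 2766 + 162 = 2928
Selection 7: 2928 + 162 = 3090
Selection 8: 3090 + 162 = 3252
Selection 9: 3252 + 162 = 3414
Selection 10: 3414 + 162 = 3576
Selection 11: 3576 + 162 = 3738 → 3738 − 3703 = 35
Selection 12: 35 + 162 = 197
Selection 13: 197 + 162 = 359
Selection 14: 359 + 162 = 521
Selection 15: 521 + 162 = 683
Selection 16: 683 + 162 = 845
Selection 17: 845 + 162 = 1007
Selection 18: 1007 + 162 = 1169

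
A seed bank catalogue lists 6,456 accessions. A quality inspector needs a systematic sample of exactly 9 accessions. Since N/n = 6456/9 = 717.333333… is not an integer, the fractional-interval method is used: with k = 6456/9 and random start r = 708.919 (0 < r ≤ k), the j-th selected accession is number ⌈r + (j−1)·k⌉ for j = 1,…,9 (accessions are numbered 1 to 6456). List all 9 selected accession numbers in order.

709, 1427, 2144, 2861, 3579, 4296, 5013, 5731, 6448

j=1: r + 0k = 708.919 → ⌈·⌉ = 709
j=2: r + 1k = 1426.252333… → ⌈·⌉ = 1427
j=3: r + 2k = 2143.585666… → ⌈·⌉ = 2144
j=4: r + 3k = 2860.919 → ⌈·⌉ = 2861
j=5: r + 4k = 3578.252333… → ⌈·⌉ = 3579
j=6: r + 5k = 4295.585666… → ⌈·⌉ = 4296
j=7: r + 6k = 5012.919 → ⌈·⌉ = 5013
j=8: r + 7k = 5730.252333… → ⌈·⌉ = 5731
j=9: r + 8k = 6447.585666… → ⌈·⌉ = 6448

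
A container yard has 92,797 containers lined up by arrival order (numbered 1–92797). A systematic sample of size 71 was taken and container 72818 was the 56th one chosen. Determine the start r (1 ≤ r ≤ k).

k = 92797/71 = 1307
r = 72818 − (56−1)×1307 = 72818 − 71885 = 933

933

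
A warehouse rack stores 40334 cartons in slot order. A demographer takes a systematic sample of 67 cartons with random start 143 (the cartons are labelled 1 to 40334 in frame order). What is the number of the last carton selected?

k = 40334/67 = 602
67th selection = r + (67−1)·k = 143 + 66×602 = 143 + 39732 = 39875

39875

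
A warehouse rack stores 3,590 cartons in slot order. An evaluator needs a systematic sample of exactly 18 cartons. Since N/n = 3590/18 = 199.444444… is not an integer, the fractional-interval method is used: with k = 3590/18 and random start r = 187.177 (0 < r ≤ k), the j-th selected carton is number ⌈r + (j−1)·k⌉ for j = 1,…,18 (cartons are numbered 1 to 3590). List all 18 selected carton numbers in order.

188, 387, 587, 786, 985, 1185, 1384, 1584, 1783, 1983, 2182, 2382, 2581, 2780, 2980, 3179, 3379, 3578

j=1: r + 0k = 187.177 → ⌈·⌉ = 188
j=2: r + 1k = 386.621444… → ⌈·⌉ = 387
j=3: r + 2k = 586.065888… → ⌈·⌉ = 587
j=4: r + 3k = 785.510333… → ⌈·⌉ = 786
j=5: r + 4k = 984.954777… → ⌈·⌉ = 985
j=6: r + 5k = 1184.399222… → ⌈·⌉ = 1185
j=7: r + 6k = 1383.843666… → ⌈·⌉ = 1384
j=8: r + 7k = 1583.288111… → ⌈·⌉ = 1584
j=9: r + 8k = 1782.732555… → ⌈·⌉ = 1783
j=10: r + 9k = 1982.177 → ⌈·⌉ = 1983
j=11: r + 10k = 2181.621444… → ⌈·⌉ = 2182
j=12: r + 11k = 2381.065888… → ⌈·⌉ = 2382
j=13: r + 12k = 2580.510333… → ⌈·⌉ = 2581
j=14: r + 13k = 2779.954777… → ⌈·⌉ = 2780
j=15: r + 14k = 2979.399222… → ⌈·⌉ = 2980
j=16: r + 15k = 3178.843666… → ⌈·⌉ = 3179
j=17: r + 16k = 3378.288111… → ⌈·⌉ = 3379
j=18: r + 17k = 3577.732555… → ⌈·⌉ = 3578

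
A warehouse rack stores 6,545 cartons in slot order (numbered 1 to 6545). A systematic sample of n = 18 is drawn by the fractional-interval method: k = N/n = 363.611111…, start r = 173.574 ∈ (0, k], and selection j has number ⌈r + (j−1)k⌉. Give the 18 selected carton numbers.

j=1: r + 0k = 173.574 → ⌈·⌉ = 174
j=2: r + 1k = 537.185111… → ⌈·⌉ = 538
j=3: r + 2k = 900.796222… → ⌈·⌉ = 901
j=4: r + 3k = 1264.407333… → ⌈·⌉ = 1265
j=5: r + 4k = 1628.018444… → ⌈·⌉ = 1629
j=6: r + 5k = 1991.629555… → ⌈·⌉ = 1992
j=7: r + 6k = 2355.240666… → ⌈·⌉ = 2356
j=8: r + 7k = 2718.851777… → ⌈·⌉ = 2719
j=9: r + 8k = 3082.462888… → ⌈·⌉ = 3083
j=10: r + 9k = 3446.074 → ⌈·⌉ = 3447
j=11: r + 10k = 3809.685111… → ⌈·⌉ = 3810
j=12: r + 11k = 4173.296222… → ⌈·⌉ = 4174
j=13: r + 12k = 4536.907333… → ⌈·⌉ = 4537
j=14: r + 13k = 4900.518444… → ⌈·⌉ = 4901
j=15: r + 14k = 5264.129555… → ⌈·⌉ = 5265
j=16: r + 15k = 5627.740666… → ⌈·⌉ = 5628
j=17: r + 16k = 5991.351777… → ⌈·⌉ = 5992
j=18: r + 17k = 6354.962888… → ⌈·⌉ = 6355

174, 538, 901, 1265, 1629, 1992, 2356, 2719, 3083, 3447, 3810, 4174, 4537, 4901, 5265, 5628, 5992, 6355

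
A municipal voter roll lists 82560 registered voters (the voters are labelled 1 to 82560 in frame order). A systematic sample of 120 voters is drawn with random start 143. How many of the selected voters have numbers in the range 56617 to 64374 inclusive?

k = 82560/120 = 688
First selection ≥ 56617: 143 + ⌈(56617−143)/688⌉·688 = 143 + 83×688 = 57247
Last selection ≤ 64374: 143 + ⌊(64374−143)/688⌋·688 = 143 + 93×688 = 64127
Count = 93 − 83 + 1 = 11

11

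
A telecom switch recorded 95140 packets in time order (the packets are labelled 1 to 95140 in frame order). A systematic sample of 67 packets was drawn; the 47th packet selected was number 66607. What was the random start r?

1287

k = 95140/67 = 1420
r = 66607 − (47−1)×1420 = 66607 − 65320 = 1287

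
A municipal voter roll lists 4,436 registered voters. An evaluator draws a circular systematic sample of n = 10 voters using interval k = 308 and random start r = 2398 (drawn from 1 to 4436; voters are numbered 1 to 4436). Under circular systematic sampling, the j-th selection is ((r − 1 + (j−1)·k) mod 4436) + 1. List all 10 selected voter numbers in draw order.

2398, 2706, 3014, 3322, 3630, 3938, 4246, 118, 426, 734

Selection 1: 2398
Selection 2: 2398 + 308 = 2706
Selection 3: 2706 + 308 = 3014
Selection 4: 3014 + 308 = 3322
Selection 5: 3322 + 308 = 3630
Selection 6: 3630 + 308 = 3938
Selection 7: 3938 + 308 = 4246
Selection 8: 4246 + 308 = 4554 → 4554 − 4436 = 118
Selection 9: 118 + 308 = 426
Selection 10: 426 + 308 = 734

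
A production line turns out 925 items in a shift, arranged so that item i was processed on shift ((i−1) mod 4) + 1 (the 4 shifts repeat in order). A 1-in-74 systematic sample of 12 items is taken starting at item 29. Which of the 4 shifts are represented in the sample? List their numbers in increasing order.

Consecutive selections differ by k = 74, so their shift numbers differ by 74 mod 4 = 2.
gcd(74, 4) = 2, so the sample visits 4/2 = 2 distinct residues mod 4.
Start 29 is shift 1; the shifts hit are 1, 3.

1, 3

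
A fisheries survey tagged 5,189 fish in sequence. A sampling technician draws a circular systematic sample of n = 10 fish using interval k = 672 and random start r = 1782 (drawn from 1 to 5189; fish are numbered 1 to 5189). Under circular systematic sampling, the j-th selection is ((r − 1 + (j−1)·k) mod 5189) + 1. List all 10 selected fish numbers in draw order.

Selection 1: 1782
Selection 2: 1782 + 672 = 2454
Selection 3: 2454 + 672 = 3126
Selection 4: 3126 + 672 = 3798
Selection 5: 3798 + 672 = 4470
Selection 6: 4470 + 672 = 5142
Selection 7: 5142 + 672 = 5814 → 5814 − 5189 = 625
Selection 8: 625 + 672 = 1297
Selection 9: 1297 + 672 = 1969
Selection 10: 1969 + 672 = 2641

1782, 2454, 3126, 3798, 4470, 5142, 625, 1297, 1969, 2641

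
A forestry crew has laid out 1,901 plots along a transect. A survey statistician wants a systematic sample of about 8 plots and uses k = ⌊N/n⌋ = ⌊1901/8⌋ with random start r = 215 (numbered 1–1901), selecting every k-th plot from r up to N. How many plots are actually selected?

8

k = ⌊1901/8⌋ = 237
Achieved size = ⌊(1901 − 215)/237⌋ + 1 = ⌊1686/237⌋ + 1 = 7 + 1 = 8
(last selection: 215 + 7×237 = 1874 ≤ 1901; next would be 2111 > 1901)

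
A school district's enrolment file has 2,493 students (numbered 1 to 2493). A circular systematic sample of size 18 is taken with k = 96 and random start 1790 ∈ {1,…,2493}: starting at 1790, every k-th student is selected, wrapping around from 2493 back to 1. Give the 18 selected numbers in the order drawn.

1790, 1886, 1982, 2078, 2174, 2270, 2366, 2462, 65, 161, 257, 353, 449, 545, 641, 737, 833, 929

Selection 1: 1790
Selection 2: 1790 + 96 = 1886
Selection 3: 1886 + 96 = 1982
Selection 4: 1982 + 96 = 2078
Selection 5: 2078 + 96 = 2174
Selection 6: 2174 + 96 = 2270
Selection 7: 2270 + 96 = 2366
Selection 8: 2366 + 96 = 2462
Selection 9: 2462 + 96 = 2558 → 2558 − 2493 = 65
Selection 10: 65 + 96 = 161
Selection 11: 161 + 96 = 257
Selection 12: 257 + 96 = 353
Selection 13: 353 + 96 = 449
Selection 14: 449 + 96 = 545
Selection 15: 545 + 96 = 641
Selection 16: 641 + 96 = 737
Selection 17: 737 + 96 = 833
Selection 18: 833 + 96 = 929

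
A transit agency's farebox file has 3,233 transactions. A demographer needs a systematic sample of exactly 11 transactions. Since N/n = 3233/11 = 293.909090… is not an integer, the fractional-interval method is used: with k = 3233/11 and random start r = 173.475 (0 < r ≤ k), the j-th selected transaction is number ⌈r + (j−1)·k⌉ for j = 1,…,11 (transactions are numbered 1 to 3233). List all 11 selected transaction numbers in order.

174, 468, 762, 1056, 1350, 1644, 1937, 2231, 2525, 2819, 3113

j=1: r + 0k = 173.475 → ⌈·⌉ = 174
j=2: r + 1k = 467.384090… → ⌈·⌉ = 468
j=3: r + 2k = 761.293181… → ⌈·⌉ = 762
j=4: r + 3k = 1055.202272… → ⌈·⌉ = 1056
j=5: r + 4k = 1349.111363… → ⌈·⌉ = 1350
j=6: r + 5k = 1643.020454… → ⌈·⌉ = 1644
j=7: r + 6k = 1936.929545… → ⌈·⌉ = 1937
j=8: r + 7k = 2230.838636… → ⌈·⌉ = 2231
j=9: r + 8k = 2524.747727… → ⌈·⌉ = 2525
j=10: r + 9k = 2818.656818… → ⌈·⌉ = 2819
j=11: r + 10k = 3112.565909… → ⌈·⌉ = 3113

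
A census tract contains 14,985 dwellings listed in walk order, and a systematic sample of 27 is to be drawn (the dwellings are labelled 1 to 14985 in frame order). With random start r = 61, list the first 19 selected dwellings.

k = N/n = 14985/27 = 555
dwelling 1: 61
dwelling 2: 61 + 555 = 616
dwelling 3: 616 + 555 = 1171
dwelling 4: 1171 + 555 = 1726
dwelling 5: 1726 + 555 = 2281
dwelling 6: 2281 + 555 = 2836
dwelling 7: 2836 + 555 = 3391
dwelling 8: 3391 + 555 = 3946
dwelling 9: 3946 + 555 = 4501
dwelling 10: 4501 + 555 = 5056
dwelling 11: 5056 + 555 = 5611
dwelling 12: 5611 + 555 = 6166
dwelling 13: 6166 + 555 = 6721
dwelling 14: 6721 + 555 = 7276
dwelling 15: 7276 + 555 = 7831
dwelling 16: 7831 + 555 = 8386
dwelling 17: 8386 + 555 = 8941
dwelling 18: 8941 + 555 = 9496
dwelling 19: 9496 + 555 = 10051

61, 616, 1171, 1726, 2281, 2836, 3391, 3946, 4501, 5056, 5611, 6166, 6721, 7276, 7831, 8386, 8941, 9496, 10051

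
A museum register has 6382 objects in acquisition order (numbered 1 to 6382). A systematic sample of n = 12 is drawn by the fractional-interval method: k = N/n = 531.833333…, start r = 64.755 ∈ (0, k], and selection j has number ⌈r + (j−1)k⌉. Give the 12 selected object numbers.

65, 597, 1129, 1661, 2193, 2724, 3256, 3788, 4320, 4852, 5384, 5915

j=1: r + 0k = 64.755 → ⌈·⌉ = 65
j=2: r + 1k = 596.588333… → ⌈·⌉ = 597
j=3: r + 2k = 1128.421666… → ⌈·⌉ = 1129
j=4: r + 3k = 1660.255 → ⌈·⌉ = 1661
j=5: r + 4k = 2192.088333… → ⌈·⌉ = 2193
j=6: r + 5k = 2723.921666… → ⌈·⌉ = 2724
j=7: r + 6k = 3255.755 → ⌈·⌉ = 3256
j=8: r + 7k = 3787.588333… → ⌈·⌉ = 3788
j=9: r + 8k = 4319.421666… → ⌈·⌉ = 4320
j=10: r + 9k = 4851.255 → ⌈·⌉ = 4852
j=11: r + 10k = 5383.088333… → ⌈·⌉ = 5384
j=12: r + 11k = 5914.921666… → ⌈·⌉ = 5915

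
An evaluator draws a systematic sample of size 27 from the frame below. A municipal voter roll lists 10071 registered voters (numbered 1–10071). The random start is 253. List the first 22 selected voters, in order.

k = N/n = 10071/27 = 373
voter 1: 253
voter 2: 253 + 373 = 626
voter 3: 626 + 373 = 999
voter 4: 999 + 373 = 1372
voter 5: 1372 + 373 = 1745
voter 6: 1745 + 373 = 2118
voter 7: 2118 + 373 = 2491
voter 8: 2491 + 373 = 2864
voter 9: 2864 + 373 = 3237
voter 10: 3237 + 373 = 3610
voter 11: 3610 + 373 = 3983
voter 12: 3983 + 373 = 4356
voter 13: 4356 + 373 = 4729
voter 14: 4729 + 373 = 5102
voter 15: 5102 + 373 = 5475
voter 16: 5475 + 373 = 5848
voter 17: 5848 + 373 = 6221
voter 18: 6221 + 373 = 6594
voter 19: 6594 + 373 = 6967
voter 20: 6967 + 373 = 7340
voter 21: 7340 + 373 = 7713
voter 22: 7713 + 373 = 8086

253, 626, 999, 1372, 1745, 2118, 2491, 2864, 3237, 3610, 3983, 4356, 4729, 5102, 5475, 5848, 6221, 6594, 6967, 7340, 7713, 8086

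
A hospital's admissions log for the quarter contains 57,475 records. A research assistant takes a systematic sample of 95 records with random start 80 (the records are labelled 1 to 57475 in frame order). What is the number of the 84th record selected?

k = 57475/95 = 605
84th selection = r + (84−1)·k = 80 + 83×605 = 80 + 50215 = 50295

50295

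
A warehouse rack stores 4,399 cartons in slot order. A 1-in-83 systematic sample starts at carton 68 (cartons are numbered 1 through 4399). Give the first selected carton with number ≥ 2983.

3056

k = 83
Steps past start: ⌈(2983 − 68)/83⌉ = ⌈2915/83⌉ = 36
Selected carton: 68 + 36×83 = 3056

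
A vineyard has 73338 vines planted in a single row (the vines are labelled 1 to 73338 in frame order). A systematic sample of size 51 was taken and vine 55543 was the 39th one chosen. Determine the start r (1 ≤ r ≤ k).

k = 73338/51 = 1438
r = 55543 − (39−1)×1438 = 55543 − 54644 = 899

899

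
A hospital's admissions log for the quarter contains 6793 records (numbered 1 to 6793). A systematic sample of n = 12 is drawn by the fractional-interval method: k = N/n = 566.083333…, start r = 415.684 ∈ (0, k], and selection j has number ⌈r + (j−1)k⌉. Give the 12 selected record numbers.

416, 982, 1548, 2114, 2681, 3247, 3813, 4379, 4945, 5511, 6077, 6643

j=1: r + 0k = 415.684 → ⌈·⌉ = 416
j=2: r + 1k = 981.767333… → ⌈·⌉ = 982
j=3: r + 2k = 1547.850666… → ⌈·⌉ = 1548
j=4: r + 3k = 2113.934 → ⌈·⌉ = 2114
j=5: r + 4k = 2680.017333… → ⌈·⌉ = 2681
j=6: r + 5k = 3246.100666… → ⌈·⌉ = 3247
j=7: r + 6k = 3812.184 → ⌈·⌉ = 3813
j=8: r + 7k = 4378.267333… → ⌈·⌉ = 4379
j=9: r + 8k = 4944.350666… → ⌈·⌉ = 4945
j=10: r + 9k = 5510.434 → ⌈·⌉ = 5511
j=11: r + 10k = 6076.517333… → ⌈·⌉ = 6077
j=12: r + 11k = 6642.600666… → ⌈·⌉ = 6643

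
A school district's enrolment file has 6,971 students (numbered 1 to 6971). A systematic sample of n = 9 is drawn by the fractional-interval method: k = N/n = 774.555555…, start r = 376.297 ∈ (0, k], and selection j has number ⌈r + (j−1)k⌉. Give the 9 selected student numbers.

377, 1151, 1926, 2700, 3475, 4250, 5024, 5799, 6573

j=1: r + 0k = 376.297 → ⌈·⌉ = 377
j=2: r + 1k = 1150.852555… → ⌈·⌉ = 1151
j=3: r + 2k = 1925.408111… → ⌈·⌉ = 1926
j=4: r + 3k = 2699.963666… → ⌈·⌉ = 2700
j=5: r + 4k = 3474.519222… → ⌈·⌉ = 3475
j=6: r + 5k = 4249.074777… → ⌈·⌉ = 4250
j=7: r + 6k = 5023.630333… → ⌈·⌉ = 5024
j=8: r + 7k = 5798.185888… → ⌈·⌉ = 5799
j=9: r + 8k = 6572.741444… → ⌈·⌉ = 6573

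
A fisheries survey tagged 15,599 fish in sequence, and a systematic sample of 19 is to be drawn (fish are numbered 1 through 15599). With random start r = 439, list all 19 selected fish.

k = N/n = 15599/19 = 821
fish 1: 439
fish 2: 439 + 821 = 1260
fish 3: 1260 + 821 = 2081
fish 4: 2081 + 821 = 2902
fish 5: 2902 + 821 = 3723
fish 6: 3723 + 821 = 4544
fish 7: 4544 + 821 = 5365
fish 8: 5365 + 821 = 6186
fish 9: 6186 + 821 = 7007
fish 10: 7007 + 821 = 7828
fish 11: 7828 + 821 = 8649
fish 12: 8649 + 821 = 9470
fish 13: 9470 + 821 = 10291
fish 14: 10291 + 821 = 11112
fish 15: 11112 + 821 = 11933
fish 16: 11933 + 821 = 12754
fish 17: 12754 + 821 = 13575
fish 18: 13575 + 821 = 14396
fish 19: 14396 + 821 = 15217

439, 1260, 2081, 2902, 3723, 4544, 5365, 6186, 7007, 7828, 8649, 9470, 10291, 11112, 11933, 12754, 13575, 14396, 15217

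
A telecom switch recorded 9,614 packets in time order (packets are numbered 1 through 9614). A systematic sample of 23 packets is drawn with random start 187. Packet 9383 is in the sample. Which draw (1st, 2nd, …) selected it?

23

k = 9614/23 = 418
position = (9383 − 187)/418 + 1 = 9196/418 + 1 = 22 + 1 = 23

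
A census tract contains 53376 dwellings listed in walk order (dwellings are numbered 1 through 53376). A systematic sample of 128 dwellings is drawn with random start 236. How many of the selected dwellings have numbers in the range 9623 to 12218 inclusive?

6

k = 53376/128 = 417
First selection ≥ 9623: 236 + ⌈(9623−236)/417⌉·417 = 236 + 23×417 = 9827
Last selection ≤ 12218: 236 + ⌊(12218−236)/417⌋·417 = 236 + 28×417 = 11912
Count = 28 − 23 + 1 = 6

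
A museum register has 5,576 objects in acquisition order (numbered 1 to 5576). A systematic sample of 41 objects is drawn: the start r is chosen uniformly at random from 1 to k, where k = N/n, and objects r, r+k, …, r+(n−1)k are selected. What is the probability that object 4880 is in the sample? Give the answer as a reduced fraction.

k = 5576/41 = 136.
Object 4880 is selected iff r ≡ 4880 (mod 136); exactly one such r in {1,…,136}.
Inclusion probability = 1/136.

1/136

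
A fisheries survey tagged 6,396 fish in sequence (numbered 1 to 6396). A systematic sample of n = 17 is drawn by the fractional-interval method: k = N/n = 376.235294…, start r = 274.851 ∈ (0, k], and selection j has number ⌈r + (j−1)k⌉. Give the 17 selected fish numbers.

275, 652, 1028, 1404, 1780, 2157, 2533, 2909, 3285, 3661, 4038, 4414, 4790, 5166, 5543, 5919, 6295

j=1: r + 0k = 274.851 → ⌈·⌉ = 275
j=2: r + 1k = 651.086294… → ⌈·⌉ = 652
j=3: r + 2k = 1027.321588… → ⌈·⌉ = 1028
j=4: r + 3k = 1403.556882… → ⌈·⌉ = 1404
j=5: r + 4k = 1779.792176… → ⌈·⌉ = 1780
j=6: r + 5k = 2156.027470… → ⌈·⌉ = 2157
j=7: r + 6k = 2532.262764… → ⌈·⌉ = 2533
j=8: r + 7k = 2908.498058… → ⌈·⌉ = 2909
j=9: r + 8k = 3284.733352… → ⌈·⌉ = 3285
j=10: r + 9k = 3660.968647… → ⌈·⌉ = 3661
j=11: r + 10k = 4037.203941… → ⌈·⌉ = 4038
j=12: r + 11k = 4413.439235… → ⌈·⌉ = 4414
j=13: r + 12k = 4789.674529… → ⌈·⌉ = 4790
j=14: r + 13k = 5165.909823… → ⌈·⌉ = 5166
j=15: r + 14k = 5542.145117… → ⌈·⌉ = 5543
j=16: r + 15k = 5918.380411… → ⌈·⌉ = 5919
j=17: r + 16k = 6294.615705… → ⌈·⌉ = 6295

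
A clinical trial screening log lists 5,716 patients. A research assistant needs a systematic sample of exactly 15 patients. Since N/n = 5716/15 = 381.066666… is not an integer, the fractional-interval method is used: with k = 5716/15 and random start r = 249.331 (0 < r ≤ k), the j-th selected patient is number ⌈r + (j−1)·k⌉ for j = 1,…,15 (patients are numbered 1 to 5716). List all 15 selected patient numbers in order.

250, 631, 1012, 1393, 1774, 2155, 2536, 2917, 3298, 3679, 4060, 4442, 4823, 5204, 5585

j=1: r + 0k = 249.331 → ⌈·⌉ = 250
j=2: r + 1k = 630.397666… → ⌈·⌉ = 631
j=3: r + 2k = 1011.464333… → ⌈·⌉ = 1012
j=4: r + 3k = 1392.531 → ⌈·⌉ = 1393
j=5: r + 4k = 1773.597666… → ⌈·⌉ = 1774
j=6: r + 5k = 2154.664333… → ⌈·⌉ = 2155
j=7: r + 6k = 2535.731 → ⌈·⌉ = 2536
j=8: r + 7k = 2916.797666… → ⌈·⌉ = 2917
j=9: r + 8k = 3297.864333… → ⌈·⌉ = 3298
j=10: r + 9k = 3678.931 → ⌈·⌉ = 3679
j=11: r + 10k = 4059.997666… → ⌈·⌉ = 4060
j=12: r + 11k = 4441.064333… → ⌈·⌉ = 4442
j=13: r + 12k = 4822.131 → ⌈·⌉ = 4823
j=14: r + 13k = 5203.197666… → ⌈·⌉ = 5204
j=15: r + 14k = 5584.264333… → ⌈·⌉ = 5585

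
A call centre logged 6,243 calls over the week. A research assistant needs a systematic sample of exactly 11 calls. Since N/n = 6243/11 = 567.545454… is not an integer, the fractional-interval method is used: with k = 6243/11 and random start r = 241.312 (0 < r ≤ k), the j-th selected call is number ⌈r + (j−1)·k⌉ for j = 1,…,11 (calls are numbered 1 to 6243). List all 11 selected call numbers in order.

242, 809, 1377, 1944, 2512, 3080, 3647, 4215, 4782, 5350, 5917

j=1: r + 0k = 241.312 → ⌈·⌉ = 242
j=2: r + 1k = 808.857454… → ⌈·⌉ = 809
j=3: r + 2k = 1376.402909… → ⌈·⌉ = 1377
j=4: r + 3k = 1943.948363… → ⌈·⌉ = 1944
j=5: r + 4k = 2511.493818… → ⌈·⌉ = 2512
j=6: r + 5k = 3079.039272… → ⌈·⌉ = 3080
j=7: r + 6k = 3646.584727… → ⌈·⌉ = 3647
j=8: r + 7k = 4214.130181… → ⌈·⌉ = 4215
j=9: r + 8k = 4781.675636… → ⌈·⌉ = 4782
j=10: r + 9k = 5349.221090… → ⌈·⌉ = 5350
j=11: r + 10k = 5916.766545… → ⌈·⌉ = 5917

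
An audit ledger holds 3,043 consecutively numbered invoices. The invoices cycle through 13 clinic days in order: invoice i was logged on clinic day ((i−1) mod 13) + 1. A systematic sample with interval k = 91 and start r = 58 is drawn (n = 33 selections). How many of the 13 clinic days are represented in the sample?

1

Consecutive selections differ by k = 91, so their clinic day numbers differ by 91 mod 13 = 0.
gcd(91, 13) = 13, so the sample visits 13/13 = 1 distinct residues mod 13.
Start 58 is clinic day 6; the clinic days hit are 6.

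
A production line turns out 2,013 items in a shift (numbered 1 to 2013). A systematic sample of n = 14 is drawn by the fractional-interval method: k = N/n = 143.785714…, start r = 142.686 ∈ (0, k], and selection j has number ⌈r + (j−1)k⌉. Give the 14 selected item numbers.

j=1: r + 0k = 142.686 → ⌈·⌉ = 143
j=2: r + 1k = 286.471714… → ⌈·⌉ = 287
j=3: r + 2k = 430.257428… → ⌈·⌉ = 431
j=4: r + 3k = 574.043142… → ⌈·⌉ = 575
j=5: r + 4k = 717.828857… → ⌈·⌉ = 718
j=6: r + 5k = 861.614571… → ⌈·⌉ = 862
j=7: r + 6k = 1005.400285… → ⌈·⌉ = 1006
j=8: r + 7k = 1149.186 → ⌈·⌉ = 1150
j=9: r + 8k = 1292.971714… → ⌈·⌉ = 1293
j=10: r + 9k = 1436.757428… → ⌈·⌉ = 1437
j=11: r + 10k = 1580.543142… → ⌈·⌉ = 1581
j=12: r + 11k = 1724.328857… → ⌈·⌉ = 1725
j=13: r + 12k = 1868.114571… → ⌈·⌉ = 1869
j=14: r + 13k = 2011.900285… → ⌈·⌉ = 2012

143, 287, 431, 575, 718, 862, 1006, 1150, 1293, 1437, 1581, 1725, 1869, 2012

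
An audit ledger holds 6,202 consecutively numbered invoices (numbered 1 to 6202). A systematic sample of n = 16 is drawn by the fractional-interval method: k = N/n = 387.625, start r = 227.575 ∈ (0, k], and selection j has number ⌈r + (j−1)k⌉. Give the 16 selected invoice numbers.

228, 616, 1003, 1391, 1779, 2166, 2554, 2941, 3329, 3717, 4104, 4492, 4880, 5267, 5655, 6042

j=1: r + 0k = 227.575 → ⌈·⌉ = 228
j=2: r + 1k = 615.2 → ⌈·⌉ = 616
j=3: r + 2k = 1002.825 → ⌈·⌉ = 1003
j=4: r + 3k = 1390.45 → ⌈·⌉ = 1391
j=5: r + 4k = 1778.075 → ⌈·⌉ = 1779
j=6: r + 5k = 2165.7 → ⌈·⌉ = 2166
j=7: r + 6k = 2553.325 → ⌈·⌉ = 2554
j=8: r + 7k = 2940.95 → ⌈·⌉ = 2941
j=9: r + 8k = 3328.575 → ⌈·⌉ = 3329
j=10: r + 9k = 3716.2 → ⌈·⌉ = 3717
j=11: r + 10k = 4103.825 → ⌈·⌉ = 4104
j=12: r + 11k = 4491.45 → ⌈·⌉ = 4492
j=13: r + 12k = 4879.075 → ⌈·⌉ = 4880
j=14: r + 13k = 5266.7 → ⌈·⌉ = 5267
j=15: r + 14k = 5654.325 → ⌈·⌉ = 5655
j=16: r + 15k = 6041.95 → ⌈·⌉ = 6042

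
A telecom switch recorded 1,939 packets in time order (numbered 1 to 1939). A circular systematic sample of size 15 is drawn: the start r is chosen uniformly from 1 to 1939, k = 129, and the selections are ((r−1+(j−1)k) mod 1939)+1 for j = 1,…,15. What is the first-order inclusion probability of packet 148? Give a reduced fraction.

15/1939

For each position j, as r ranges over 1…1939 the j-th selection hits every packet exactly once, so packet 148 is selected for exactly 15 of the 1939 starts.
Inclusion probability = 15/1939.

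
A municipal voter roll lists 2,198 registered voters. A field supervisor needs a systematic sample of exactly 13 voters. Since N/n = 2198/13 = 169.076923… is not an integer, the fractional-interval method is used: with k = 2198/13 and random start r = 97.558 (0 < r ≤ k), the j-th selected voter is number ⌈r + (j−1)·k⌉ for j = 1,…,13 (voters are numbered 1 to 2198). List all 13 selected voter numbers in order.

j=1: r + 0k = 97.558 → ⌈·⌉ = 98
j=2: r + 1k = 266.634923… → ⌈·⌉ = 267
j=3: r + 2k = 435.711846… → ⌈·⌉ = 436
j=4: r + 3k = 604.788769… → ⌈·⌉ = 605
j=5: r + 4k = 773.865692… → ⌈·⌉ = 774
j=6: r + 5k = 942.942615… → ⌈·⌉ = 943
j=7: r + 6k = 1112.019538… → ⌈·⌉ = 1113
j=8: r + 7k = 1281.096461… → ⌈·⌉ = 1282
j=9: r + 8k = 1450.173384… → ⌈·⌉ = 1451
j=10: r + 9k = 1619.250307… → ⌈·⌉ = 1620
j=11: r + 10k = 1788.327230… → ⌈·⌉ = 1789
j=12: r + 11k = 1957.404153… → ⌈·⌉ = 1958
j=13: r + 12k = 2126.481076… → ⌈·⌉ = 2127

98, 267, 436, 605, 774, 943, 1113, 1282, 1451, 1620, 1789, 1958, 2127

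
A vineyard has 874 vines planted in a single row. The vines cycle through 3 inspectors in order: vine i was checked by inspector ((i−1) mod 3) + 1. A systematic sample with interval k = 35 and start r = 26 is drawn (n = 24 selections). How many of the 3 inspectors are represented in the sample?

3

Consecutive selections differ by k = 35, so their inspector numbers differ by 35 mod 3 = 2.
gcd(35, 3) = 1, so the sample visits 3/1 = 3 distinct residues mod 3.
Start 26 is inspector 2; the inspectors hit are 1, 2, 3.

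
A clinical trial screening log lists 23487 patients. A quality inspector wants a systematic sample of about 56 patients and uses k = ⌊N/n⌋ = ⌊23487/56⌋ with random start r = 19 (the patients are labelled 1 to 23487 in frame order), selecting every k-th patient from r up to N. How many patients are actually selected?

k = ⌊23487/56⌋ = 419
Achieved size = ⌊(23487 − 19)/419⌋ + 1 = ⌊23468/419⌋ + 1 = 56 + 1 = 57
(last selection: 19 + 56×419 = 23483 ≤ 23487; next would be 23902 > 23487)

57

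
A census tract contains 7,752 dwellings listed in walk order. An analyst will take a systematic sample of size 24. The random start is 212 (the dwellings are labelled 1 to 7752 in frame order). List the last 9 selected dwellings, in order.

5057, 5380, 5703, 6026, 6349, 6672, 6995, 7318, 7641

k = N/n = 7752/24 = 323
16th selection = 212 + 15×323 = 5057
17th: 5057 + 323 = 5380
18th: 5380 + 323 = 5703
19th: 5703 + 323 = 6026
20th: 6026 + 323 = 6349
21st: 6349 + 323 = 6672
22nd: 6672 + 323 = 6995
23rd: 6995 + 323 = 7318
24th: 7318 + 323 = 7641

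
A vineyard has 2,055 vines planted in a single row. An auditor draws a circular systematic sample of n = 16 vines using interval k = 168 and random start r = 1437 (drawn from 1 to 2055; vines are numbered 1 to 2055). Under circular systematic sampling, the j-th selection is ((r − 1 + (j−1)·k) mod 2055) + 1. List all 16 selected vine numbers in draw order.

Selection 1: 1437
Selection 2: 1437 + 168 = 1605
Selection 3: 1605 + 168 = 1773
Selection 4: 1773 + 168 = 1941
Selection 5: 1941 + 168 = 2109 → 2109 − 2055 = 54
Selection 6: 54 + 168 = 222
Selection 7: 222 + 168 = 390
Selection 8: 390 + 168 = 558
Selection 9: 558 + 168 = 726
Selection 10: 726 + 168 = 894
Selection 11: 894 + 168 = 1062
Selection 12: 1062 + 168 = 1230
Selection 13: 1230 + 168 = 1398
Selection 14: 1398 + 168 = 1566
Selection 15: 1566 + 168 = 1734
Selection 16: 1734 + 168 = 1902

1437, 1605, 1773, 1941, 54, 222, 390, 558, 726, 894, 1062, 1230, 1398, 1566, 1734, 1902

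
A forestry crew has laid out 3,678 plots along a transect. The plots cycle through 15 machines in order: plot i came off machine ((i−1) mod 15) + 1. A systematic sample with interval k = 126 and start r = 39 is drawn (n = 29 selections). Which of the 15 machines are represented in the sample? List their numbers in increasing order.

Consecutive selections differ by k = 126, so their machine numbers differ by 126 mod 15 = 6.
gcd(126, 15) = 3, so the sample visits 15/3 = 5 distinct residues mod 15.
Start 39 is machine 9; the machines hit are 3, 6, 9, 12, 15.

3, 6, 9, 12, 15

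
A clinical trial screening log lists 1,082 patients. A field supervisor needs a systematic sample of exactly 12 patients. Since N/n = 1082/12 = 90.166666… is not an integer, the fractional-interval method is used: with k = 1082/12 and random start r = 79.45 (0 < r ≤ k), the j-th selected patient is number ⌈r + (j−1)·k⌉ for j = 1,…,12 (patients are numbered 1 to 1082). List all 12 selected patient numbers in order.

j=1: r + 0k = 79.45 → ⌈·⌉ = 80
j=2: r + 1k = 169.616666… → ⌈·⌉ = 170
j=3: r + 2k = 259.783333… → ⌈·⌉ = 260
j=4: r + 3k = 349.95 → ⌈·⌉ = 350
j=5: r + 4k = 440.116666… → ⌈·⌉ = 441
j=6: r + 5k = 530.283333… → ⌈·⌉ = 531
j=7: r + 6k = 620.45 → ⌈·⌉ = 621
j=8: r + 7k = 710.616666… → ⌈·⌉ = 711
j=9: r + 8k = 800.783333… → ⌈·⌉ = 801
j=10: r + 9k = 890.95 → ⌈·⌉ = 891
j=11: r + 10k = 981.116666… → ⌈·⌉ = 982
j=12: r + 11k = 1071.283333… → ⌈·⌉ = 1072

80, 170, 260, 350, 441, 531, 621, 711, 801, 891, 982, 1072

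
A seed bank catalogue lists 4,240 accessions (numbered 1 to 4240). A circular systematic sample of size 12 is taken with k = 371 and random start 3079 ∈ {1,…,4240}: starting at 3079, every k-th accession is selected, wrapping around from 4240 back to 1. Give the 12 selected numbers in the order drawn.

3079, 3450, 3821, 4192, 323, 694, 1065, 1436, 1807, 2178, 2549, 2920

Selection 1: 3079
Selection 2: 3079 + 371 = 3450
Selection 3: 3450 + 371 = 3821
Selection 4: 3821 + 371 = 4192
Selection 5: 4192 + 371 = 4563 → 4563 − 4240 = 323
Selection 6: 323 + 371 = 694
Selection 7: 694 + 371 = 1065
Selection 8: 1065 + 371 = 1436
Selection 9: 1436 + 371 = 1807
Selection 10: 1807 + 371 = 2178
Selection 11: 2178 + 371 = 2549
Selection 12: 2549 + 371 = 2920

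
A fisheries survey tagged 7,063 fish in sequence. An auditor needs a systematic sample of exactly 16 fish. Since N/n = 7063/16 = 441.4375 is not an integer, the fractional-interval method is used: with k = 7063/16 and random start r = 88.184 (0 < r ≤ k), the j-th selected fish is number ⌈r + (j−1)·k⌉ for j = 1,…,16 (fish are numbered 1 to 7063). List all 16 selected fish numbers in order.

89, 530, 972, 1413, 1854, 2296, 2737, 3179, 3620, 4062, 4503, 4944, 5386, 5827, 6269, 6710

j=1: r + 0k = 88.184 → ⌈·⌉ = 89
j=2: r + 1k = 529.6215 → ⌈·⌉ = 530
j=3: r + 2k = 971.059 → ⌈·⌉ = 972
j=4: r + 3k = 1412.4965 → ⌈·⌉ = 1413
j=5: r + 4k = 1853.934 → ⌈·⌉ = 1854
j=6: r + 5k = 2295.3715 → ⌈·⌉ = 2296
j=7: r + 6k = 2736.809 → ⌈·⌉ = 2737
j=8: r + 7k = 3178.2465 → ⌈·⌉ = 3179
j=9: r + 8k = 3619.684 → ⌈·⌉ = 3620
j=10: r + 9k = 4061.1215 → ⌈·⌉ = 4062
j=11: r + 10k = 4502.559 → ⌈·⌉ = 4503
j=12: r + 11k = 4943.9965 → ⌈·⌉ = 4944
j=13: r + 12k = 5385.434 → ⌈·⌉ = 5386
j=14: r + 13k = 5826.8715 → ⌈·⌉ = 5827
j=15: r + 14k = 6268.309 → ⌈·⌉ = 6269
j=16: r + 15k = 6709.7465 → ⌈·⌉ = 6710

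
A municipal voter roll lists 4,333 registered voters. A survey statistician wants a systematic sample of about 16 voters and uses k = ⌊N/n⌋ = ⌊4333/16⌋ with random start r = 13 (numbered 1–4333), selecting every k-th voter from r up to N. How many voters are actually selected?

17

k = ⌊4333/16⌋ = 270
Achieved size = ⌊(4333 − 13)/270⌋ + 1 = ⌊4320/270⌋ + 1 = 16 + 1 = 17
(last selection: 13 + 16×270 = 4333 ≤ 4333; next would be 4603 > 4333)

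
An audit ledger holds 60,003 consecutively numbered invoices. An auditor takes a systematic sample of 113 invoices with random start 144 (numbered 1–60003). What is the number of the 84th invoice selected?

44217

k = 60003/113 = 531
84th selection = r + (84−1)·k = 144 + 83×531 = 144 + 44073 = 44217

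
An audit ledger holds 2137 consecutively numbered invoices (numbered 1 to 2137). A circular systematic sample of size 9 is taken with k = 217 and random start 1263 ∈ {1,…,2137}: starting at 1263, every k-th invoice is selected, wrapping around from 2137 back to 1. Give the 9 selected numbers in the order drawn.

1263, 1480, 1697, 1914, 2131, 211, 428, 645, 862

Selection 1: 1263
Selection 2: 1263 + 217 = 1480
Selection 3: 1480 + 217 = 1697
Selection 4: 1697 + 217 = 1914
Selection 5: 1914 + 217 = 2131
Selection 6: 2131 + 217 = 2348 → 2348 − 2137 = 211
Selection 7: 211 + 217 = 428
Selection 8: 428 + 217 = 645
Selection 9: 645 + 217 = 862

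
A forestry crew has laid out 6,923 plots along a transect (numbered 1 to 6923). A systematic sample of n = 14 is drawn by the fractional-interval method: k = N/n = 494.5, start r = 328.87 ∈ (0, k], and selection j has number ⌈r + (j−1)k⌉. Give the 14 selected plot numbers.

329, 824, 1318, 1813, 2307, 2802, 3296, 3791, 4285, 4780, 5274, 5769, 6263, 6758

j=1: r + 0k = 328.87 → ⌈·⌉ = 329
j=2: r + 1k = 823.37 → ⌈·⌉ = 824
j=3: r + 2k = 1317.87 → ⌈·⌉ = 1318
j=4: r + 3k = 1812.37 → ⌈·⌉ = 1813
j=5: r + 4k = 2306.87 → ⌈·⌉ = 2307
j=6: r + 5k = 2801.37 → ⌈·⌉ = 2802
j=7: r + 6k = 3295.87 → ⌈·⌉ = 3296
j=8: r + 7k = 3790.37 → ⌈·⌉ = 3791
j=9: r + 8k = 4284.87 → ⌈·⌉ = 4285
j=10: r + 9k = 4779.37 → ⌈·⌉ = 4780
j=11: r + 10k = 5273.87 → ⌈·⌉ = 5274
j=12: r + 11k = 5768.37 → ⌈·⌉ = 5769
j=13: r + 12k = 6262.87 → ⌈·⌉ = 6263
j=14: r + 13k = 6757.37 → ⌈·⌉ = 6758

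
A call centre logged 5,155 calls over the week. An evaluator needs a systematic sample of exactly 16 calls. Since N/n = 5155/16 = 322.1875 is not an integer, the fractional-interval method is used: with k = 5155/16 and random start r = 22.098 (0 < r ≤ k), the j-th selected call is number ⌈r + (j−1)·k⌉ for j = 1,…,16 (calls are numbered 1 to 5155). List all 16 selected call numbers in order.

23, 345, 667, 989, 1311, 1634, 1956, 2278, 2600, 2922, 3244, 3567, 3889, 4211, 4533, 4855

j=1: r + 0k = 22.098 → ⌈·⌉ = 23
j=2: r + 1k = 344.2855 → ⌈·⌉ = 345
j=3: r + 2k = 666.473 → ⌈·⌉ = 667
j=4: r + 3k = 988.6605 → ⌈·⌉ = 989
j=5: r + 4k = 1310.848 → ⌈·⌉ = 1311
j=6: r + 5k = 1633.0355 → ⌈·⌉ = 1634
j=7: r + 6k = 1955.223 → ⌈·⌉ = 1956
j=8: r + 7k = 2277.4105 → ⌈·⌉ = 2278
j=9: r + 8k = 2599.598 → ⌈·⌉ = 2600
j=10: r + 9k = 2921.7855 → ⌈·⌉ = 2922
j=11: r + 10k = 3243.973 → ⌈·⌉ = 3244
j=12: r + 11k = 3566.1605 → ⌈·⌉ = 3567
j=13: r + 12k = 3888.348 → ⌈·⌉ = 3889
j=14: r + 13k = 4210.5355 → ⌈·⌉ = 4211
j=15: r + 14k = 4532.723 → ⌈·⌉ = 4533
j=16: r + 15k = 4854.9105 → ⌈·⌉ = 4855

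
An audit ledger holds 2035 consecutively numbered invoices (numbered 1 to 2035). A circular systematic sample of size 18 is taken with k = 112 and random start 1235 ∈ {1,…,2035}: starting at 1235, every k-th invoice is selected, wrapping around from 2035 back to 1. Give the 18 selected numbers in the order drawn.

1235, 1347, 1459, 1571, 1683, 1795, 1907, 2019, 96, 208, 320, 432, 544, 656, 768, 880, 992, 1104

Selection 1: 1235
Selection 2: 1235 + 112 = 1347
Selection 3: 1347 + 112 = 1459
Selection 4: 1459 + 112 = 1571
Selection 5: 1571 + 112 = 1683
Selection 6: 1683 + 112 = 1795
Selection 7: 1795 + 112 = 1907
Selection 8: 1907 + 112 = 2019
Selection 9: 2019 + 112 = 2131 → 2131 − 2035 = 96
Selection 10: 96 + 112 = 208
Selection 11: 208 + 112 = 320
Selection 12: 320 + 112 = 432
Selection 13: 432 + 112 = 544
Selection 14: 544 + 112 = 656
Selection 15: 656 + 112 = 768
Selection 16: 768 + 112 = 880
Selection 17: 880 + 112 = 992
Selection 18: 992 + 112 = 1104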